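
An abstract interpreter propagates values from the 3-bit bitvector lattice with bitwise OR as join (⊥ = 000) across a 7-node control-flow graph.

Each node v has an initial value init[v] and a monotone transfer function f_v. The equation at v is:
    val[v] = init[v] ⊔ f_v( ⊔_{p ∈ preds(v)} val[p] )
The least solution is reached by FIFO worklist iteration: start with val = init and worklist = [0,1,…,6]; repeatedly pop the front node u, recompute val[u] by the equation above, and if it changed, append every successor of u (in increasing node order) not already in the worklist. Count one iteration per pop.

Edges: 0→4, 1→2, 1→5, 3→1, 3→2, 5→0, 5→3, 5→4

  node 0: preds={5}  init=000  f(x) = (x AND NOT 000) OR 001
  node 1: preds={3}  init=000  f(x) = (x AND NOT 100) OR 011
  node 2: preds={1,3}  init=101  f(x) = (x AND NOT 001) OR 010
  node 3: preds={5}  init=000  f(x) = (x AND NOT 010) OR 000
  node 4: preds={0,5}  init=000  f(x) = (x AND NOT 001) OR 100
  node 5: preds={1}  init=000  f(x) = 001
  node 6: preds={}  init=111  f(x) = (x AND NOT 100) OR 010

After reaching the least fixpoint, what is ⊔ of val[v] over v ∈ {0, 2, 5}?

111

Trace (12 dequeues):
  [1] u=0 | in 000 | out 001 | prev 000 | push {}
  [2] u=1 | in 000 | out 011 | prev 000 | push {}
  [3] u=2 | in 011 | out 111 | prev 101 | push {}
  [4] u=3 | in 000 | out 000 | ==
  [5] u=4 | in 001 | out 100 | prev 000 | push {}
  [6] u=5 | in 011 | out 001 | prev 000 | push {0,3,4}
  [7] u=6 | in 000 | out 111 | ==
  [8] u=0 | in 001 | out 001 | ==
  [9] u=3 | in 001 | out 001 | prev 000 | push {1,2}
  [10] u=4 | in 001 | out 100 | ==
  [11] u=1 | in 001 | out 011 | ==
  [12] u=2 | in 011 | out 111 | ==

Converged values:
  [0] 001
  [1] 011
  [2] 111
  [3] 001
  [4] 100
  [5] 001
  [6] 111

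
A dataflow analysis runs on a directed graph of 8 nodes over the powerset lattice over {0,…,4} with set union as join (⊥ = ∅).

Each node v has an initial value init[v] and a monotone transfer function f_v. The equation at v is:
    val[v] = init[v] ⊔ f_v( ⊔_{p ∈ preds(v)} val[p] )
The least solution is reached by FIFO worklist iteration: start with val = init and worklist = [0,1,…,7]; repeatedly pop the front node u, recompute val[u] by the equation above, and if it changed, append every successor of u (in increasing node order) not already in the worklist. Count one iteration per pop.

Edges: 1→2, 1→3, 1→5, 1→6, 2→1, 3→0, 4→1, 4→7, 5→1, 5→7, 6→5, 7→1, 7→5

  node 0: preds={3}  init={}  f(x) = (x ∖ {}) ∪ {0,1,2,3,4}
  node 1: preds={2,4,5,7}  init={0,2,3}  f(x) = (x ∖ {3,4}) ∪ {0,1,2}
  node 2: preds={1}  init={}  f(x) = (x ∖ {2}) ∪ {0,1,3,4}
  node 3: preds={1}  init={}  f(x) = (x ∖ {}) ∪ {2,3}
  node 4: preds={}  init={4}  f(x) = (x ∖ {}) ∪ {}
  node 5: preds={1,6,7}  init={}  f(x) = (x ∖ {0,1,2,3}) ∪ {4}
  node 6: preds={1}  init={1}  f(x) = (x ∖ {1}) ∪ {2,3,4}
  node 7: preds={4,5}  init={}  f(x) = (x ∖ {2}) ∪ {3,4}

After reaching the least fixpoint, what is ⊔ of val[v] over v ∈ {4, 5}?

Iteration log — 11 steps:
  step 1. node 0  ⊔preds={}  new={0,1,2,3,4}  old={}  +wl: 
  step 2. node 1  ⊔preds={4}  new={0,1,2,3}  old={0,2,3}  +wl: 
  step 3. node 2  ⊔preds={0,1,2,3}  new={0,1,3,4}  old={}  +wl: 1
  step 4. node 3  ⊔preds={0,1,2,3}  new={0,1,2,3}  old={}  +wl: 0
  step 5. node 4  ⊔preds={}  new={4}  stable
  step 6. node 5  ⊔preds={0,1,2,3}  new={4}  old={}  +wl: 
  step 7. node 6  ⊔preds={0,1,2,3}  new={0,1,2,3,4}  old={1}  +wl: 5
  step 8. node 7  ⊔preds={4}  new={3,4}  old={}  +wl: 
  step 9. node 1  ⊔preds={0,1,3,4}  new={0,1,2,3}  stable
  step 10. node 0  ⊔preds={0,1,2,3}  new={0,1,2,3,4}  stable
  step 11. node 5  ⊔preds={0,1,2,3,4}  new={4}  stable

Least fixpoint reached:
  node 0: {0,1,2,3,4}
  node 1: {0,1,2,3}
  node 2: {0,1,3,4}
  node 3: {0,1,2,3}
  node 4: {4}
  node 5: {4}
  node 6: {0,1,2,3,4}
  node 7: {3,4}

{4}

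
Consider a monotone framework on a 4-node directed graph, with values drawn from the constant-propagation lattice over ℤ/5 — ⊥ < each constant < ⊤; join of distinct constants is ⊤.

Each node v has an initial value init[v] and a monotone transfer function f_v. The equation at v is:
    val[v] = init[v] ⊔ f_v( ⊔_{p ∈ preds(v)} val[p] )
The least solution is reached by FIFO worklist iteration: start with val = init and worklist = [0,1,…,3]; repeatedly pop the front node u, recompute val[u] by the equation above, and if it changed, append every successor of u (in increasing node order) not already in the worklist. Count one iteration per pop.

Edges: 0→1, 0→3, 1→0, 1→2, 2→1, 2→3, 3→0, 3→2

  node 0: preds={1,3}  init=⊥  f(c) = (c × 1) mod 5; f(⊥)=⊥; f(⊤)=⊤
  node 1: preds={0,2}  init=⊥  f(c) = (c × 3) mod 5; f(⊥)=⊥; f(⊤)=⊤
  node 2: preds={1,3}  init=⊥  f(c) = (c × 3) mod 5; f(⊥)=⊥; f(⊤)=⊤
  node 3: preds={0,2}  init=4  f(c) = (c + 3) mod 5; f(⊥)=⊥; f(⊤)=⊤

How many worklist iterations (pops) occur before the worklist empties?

9

Worklist (9 pops):
  #1 pop 0: in=4 → 4 (was ⊥); enqueue []
  #2 pop 1: in=4 → 2 (was ⊥); enqueue [0]
  #3 pop 2: in=⊤ → ⊤ (was ⊥); enqueue [1]
  #4 pop 3: in=⊤ → ⊤ (was 4); enqueue [2]
  #5 pop 0: in=⊤ → ⊤ (was 4); enqueue [3]
  #6 pop 1: in=⊤ → ⊤ (was 2); enqueue [0]
  #7 pop 2: in=⊤ → ⊤ (no change)
  #8 pop 3: in=⊤ → ⊤ (no change)
  #9 pop 0: in=⊤ → ⊤ (no change)

Fixpoint:
  val[0] = ⊤
  val[1] = ⊤
  val[2] = ⊤
  val[3] = ⊤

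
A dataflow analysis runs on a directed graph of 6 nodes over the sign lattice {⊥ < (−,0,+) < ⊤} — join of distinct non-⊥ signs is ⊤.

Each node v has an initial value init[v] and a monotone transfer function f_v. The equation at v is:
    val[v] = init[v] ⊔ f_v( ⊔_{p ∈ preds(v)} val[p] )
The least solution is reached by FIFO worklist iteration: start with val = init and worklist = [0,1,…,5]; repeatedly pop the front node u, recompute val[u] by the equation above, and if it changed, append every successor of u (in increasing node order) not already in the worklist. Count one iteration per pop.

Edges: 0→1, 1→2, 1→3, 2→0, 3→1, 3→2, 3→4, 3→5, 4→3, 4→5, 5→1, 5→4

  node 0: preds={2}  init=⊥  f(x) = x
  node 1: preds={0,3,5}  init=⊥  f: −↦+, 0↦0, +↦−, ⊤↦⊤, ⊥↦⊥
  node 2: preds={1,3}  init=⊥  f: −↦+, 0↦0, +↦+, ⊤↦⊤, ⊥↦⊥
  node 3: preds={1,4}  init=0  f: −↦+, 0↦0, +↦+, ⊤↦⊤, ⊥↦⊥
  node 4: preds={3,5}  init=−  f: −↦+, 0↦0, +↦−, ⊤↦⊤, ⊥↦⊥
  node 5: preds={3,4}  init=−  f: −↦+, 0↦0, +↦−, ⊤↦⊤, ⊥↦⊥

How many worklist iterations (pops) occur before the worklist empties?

Worklist (11 pops):
  #1 pop 0: in=⊥ → ⊥ (no change)
  #2 pop 1: in=⊤ → ⊤ (was ⊥); enqueue []
  #3 pop 2: in=⊤ → ⊤ (was ⊥); enqueue [0]
  #4 pop 3: in=⊤ → ⊤ (was 0); enqueue [1,2]
  #5 pop 4: in=⊤ → ⊤ (was −); enqueue [3]
  #6 pop 5: in=⊤ → ⊤ (was −); enqueue [4]
  #7 pop 0: in=⊤ → ⊤ (was ⊥); enqueue []
  #8 pop 1: in=⊤ → ⊤ (no change)
  #9 pop 2: in=⊤ → ⊤ (no change)
  #10 pop 3: in=⊤ → ⊤ (no change)
  #11 pop 4: in=⊤ → ⊤ (no change)

Fixpoint:
  val[0] = ⊤
  val[1] = ⊤
  val[2] = ⊤
  val[3] = ⊤
  val[4] = ⊤
  val[5] = ⊤

11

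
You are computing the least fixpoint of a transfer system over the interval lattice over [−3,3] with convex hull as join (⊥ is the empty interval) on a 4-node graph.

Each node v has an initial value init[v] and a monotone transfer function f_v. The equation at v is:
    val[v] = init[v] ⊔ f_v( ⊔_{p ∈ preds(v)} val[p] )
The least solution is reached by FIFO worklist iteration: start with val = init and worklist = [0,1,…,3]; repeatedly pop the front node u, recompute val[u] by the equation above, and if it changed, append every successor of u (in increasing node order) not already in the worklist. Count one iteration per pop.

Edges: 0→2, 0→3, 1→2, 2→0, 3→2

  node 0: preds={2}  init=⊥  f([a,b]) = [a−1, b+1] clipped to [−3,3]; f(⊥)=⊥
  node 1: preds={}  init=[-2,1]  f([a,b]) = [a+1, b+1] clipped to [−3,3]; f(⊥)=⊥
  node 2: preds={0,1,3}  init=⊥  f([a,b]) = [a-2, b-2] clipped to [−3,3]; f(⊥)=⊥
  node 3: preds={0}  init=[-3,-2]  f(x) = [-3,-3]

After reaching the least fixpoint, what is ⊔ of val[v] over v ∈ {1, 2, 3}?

Worklist (7 pops):
  #1 pop 0: in=⊥ → ⊥ (no change)
  #2 pop 1: in=⊥ → [-2,1] (no change)
  #3 pop 2: in=[-3,1] → [-3,-1] (was ⊥); enqueue [0]
  #4 pop 3: in=⊥ → [-3,-2] (no change)
  #5 pop 0: in=[-3,-1] → [-3,0] (was ⊥); enqueue [2,3]
  #6 pop 2: in=[-3,1] → [-3,-1] (no change)
  #7 pop 3: in=[-3,0] → [-3,-2] (no change)

Fixpoint:
  val[0] = [-3,0]
  val[1] = [-2,1]
  val[2] = [-3,-1]
  val[3] = [-3,-2]

[-3,1]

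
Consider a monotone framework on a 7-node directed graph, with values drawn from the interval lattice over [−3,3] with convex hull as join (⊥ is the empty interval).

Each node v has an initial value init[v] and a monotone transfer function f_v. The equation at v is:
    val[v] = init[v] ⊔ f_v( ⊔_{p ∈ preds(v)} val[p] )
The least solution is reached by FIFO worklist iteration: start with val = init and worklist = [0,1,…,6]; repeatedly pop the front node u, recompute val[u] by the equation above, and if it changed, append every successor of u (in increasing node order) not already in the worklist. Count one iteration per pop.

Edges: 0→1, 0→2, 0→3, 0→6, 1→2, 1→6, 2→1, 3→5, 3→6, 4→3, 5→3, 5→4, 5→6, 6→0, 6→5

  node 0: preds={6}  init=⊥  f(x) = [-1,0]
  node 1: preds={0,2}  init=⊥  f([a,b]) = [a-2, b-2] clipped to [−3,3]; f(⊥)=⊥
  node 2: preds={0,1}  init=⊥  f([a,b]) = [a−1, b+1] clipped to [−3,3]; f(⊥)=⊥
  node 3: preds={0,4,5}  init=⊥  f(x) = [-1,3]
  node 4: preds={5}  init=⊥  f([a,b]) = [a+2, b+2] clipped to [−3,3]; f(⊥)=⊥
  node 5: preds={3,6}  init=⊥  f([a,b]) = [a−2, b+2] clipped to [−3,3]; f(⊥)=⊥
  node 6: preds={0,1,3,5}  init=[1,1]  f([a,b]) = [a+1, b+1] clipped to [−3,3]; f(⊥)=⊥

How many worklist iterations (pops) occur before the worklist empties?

Iteration log — 15 steps:
  step 1. node 0  ⊔preds=[1,1]  new=[-1,0]  old=⊥  +wl: 
  step 2. node 1  ⊔preds=[-1,0]  new=[-3,-2]  old=⊥  +wl: 
  step 3. node 2  ⊔preds=[-3,0]  new=[-3,1]  old=⊥  +wl: 1
  step 4. node 3  ⊔preds=[-1,0]  new=[-1,3]  old=⊥  +wl: 
  step 5. node 4  ⊔preds=⊥  new=⊥  stable
  step 6. node 5  ⊔preds=[-1,3]  new=[-3,3]  old=⊥  +wl: 3,4
  step 7. node 6  ⊔preds=[-3,3]  new=[-2,3]  old=[1,1]  +wl: 0,5
  step 8. node 1  ⊔preds=[-3,1]  new=[-3,-1]  old=[-3,-2]  +wl: 2,6
  step 9. node 3  ⊔preds=[-3,3]  new=[-1,3]  stable
  step 10. node 4  ⊔preds=[-3,3]  new=[-1,3]  old=⊥  +wl: 3
  step 11. node 0  ⊔preds=[-2,3]  new=[-1,0]  stable
  step 12. node 5  ⊔preds=[-2,3]  new=[-3,3]  stable
  step 13. node 2  ⊔preds=[-3,0]  new=[-3,1]  stable
  step 14. node 6  ⊔preds=[-3,3]  new=[-2,3]  stable
  step 15. node 3  ⊔preds=[-3,3]  new=[-1,3]  stable

Least fixpoint reached:
  node 0: [-1,0]
  node 1: [-3,-1]
  node 2: [-3,1]
  node 3: [-1,3]
  node 4: [-1,3]
  node 5: [-3,3]
  node 6: [-2,3]

15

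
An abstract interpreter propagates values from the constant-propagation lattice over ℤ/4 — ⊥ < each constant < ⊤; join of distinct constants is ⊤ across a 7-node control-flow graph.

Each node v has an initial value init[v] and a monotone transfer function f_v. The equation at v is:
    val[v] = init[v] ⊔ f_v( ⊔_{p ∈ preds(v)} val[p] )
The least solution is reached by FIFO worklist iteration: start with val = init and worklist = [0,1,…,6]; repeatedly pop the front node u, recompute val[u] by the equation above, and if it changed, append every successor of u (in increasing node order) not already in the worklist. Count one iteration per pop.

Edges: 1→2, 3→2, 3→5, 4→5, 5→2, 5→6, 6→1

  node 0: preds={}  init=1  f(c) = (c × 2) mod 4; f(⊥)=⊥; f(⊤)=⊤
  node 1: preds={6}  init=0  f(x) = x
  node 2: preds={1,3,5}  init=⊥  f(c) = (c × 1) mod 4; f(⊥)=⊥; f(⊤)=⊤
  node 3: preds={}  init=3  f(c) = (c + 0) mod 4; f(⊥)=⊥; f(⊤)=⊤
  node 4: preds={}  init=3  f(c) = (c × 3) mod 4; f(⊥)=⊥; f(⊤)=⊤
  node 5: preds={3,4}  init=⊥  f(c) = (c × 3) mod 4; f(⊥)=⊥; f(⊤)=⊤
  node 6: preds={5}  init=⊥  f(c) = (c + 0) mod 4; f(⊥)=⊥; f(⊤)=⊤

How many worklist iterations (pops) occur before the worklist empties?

Worklist (10 pops):
  #1 pop 0: in=⊥ → 1 (no change)
  #2 pop 1: in=⊥ → 0 (no change)
  #3 pop 2: in=⊤ → ⊤ (was ⊥); enqueue []
  #4 pop 3: in=⊥ → 3 (no change)
  #5 pop 4: in=⊥ → 3 (no change)
  #6 pop 5: in=3 → 1 (was ⊥); enqueue [2]
  #7 pop 6: in=1 → 1 (was ⊥); enqueue [1]
  #8 pop 2: in=⊤ → ⊤ (no change)
  #9 pop 1: in=1 → ⊤ (was 0); enqueue [2]
  #10 pop 2: in=⊤ → ⊤ (no change)

Fixpoint:
  val[0] = 1
  val[1] = ⊤
  val[2] = ⊤
  val[3] = 3
  val[4] = 3
  val[5] = 1
  val[6] = 1

10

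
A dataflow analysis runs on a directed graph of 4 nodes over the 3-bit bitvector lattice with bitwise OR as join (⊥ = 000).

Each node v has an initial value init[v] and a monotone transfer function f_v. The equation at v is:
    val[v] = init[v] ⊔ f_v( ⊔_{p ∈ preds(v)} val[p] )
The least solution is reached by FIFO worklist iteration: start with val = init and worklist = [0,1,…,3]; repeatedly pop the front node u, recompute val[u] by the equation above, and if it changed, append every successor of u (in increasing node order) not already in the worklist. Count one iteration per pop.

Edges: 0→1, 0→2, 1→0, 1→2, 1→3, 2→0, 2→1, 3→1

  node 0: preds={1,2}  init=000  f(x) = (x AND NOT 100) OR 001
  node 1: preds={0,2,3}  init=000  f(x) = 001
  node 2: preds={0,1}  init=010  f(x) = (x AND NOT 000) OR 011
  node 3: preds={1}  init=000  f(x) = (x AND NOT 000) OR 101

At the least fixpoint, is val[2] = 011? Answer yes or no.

Trace (6 dequeues):
  [1] u=0 | in 010 | out 011 | prev 000 | push {}
  [2] u=1 | in 011 | out 001 | prev 000 | push {0}
  [3] u=2 | in 011 | out 011 | prev 010 | push {1}
  [4] u=3 | in 001 | out 101 | prev 000 | push {}
  [5] u=0 | in 011 | out 011 | ==
  [6] u=1 | in 111 | out 001 | ==

Converged values:
  [0] 011
  [1] 001
  [2] 011
  [3] 101

yes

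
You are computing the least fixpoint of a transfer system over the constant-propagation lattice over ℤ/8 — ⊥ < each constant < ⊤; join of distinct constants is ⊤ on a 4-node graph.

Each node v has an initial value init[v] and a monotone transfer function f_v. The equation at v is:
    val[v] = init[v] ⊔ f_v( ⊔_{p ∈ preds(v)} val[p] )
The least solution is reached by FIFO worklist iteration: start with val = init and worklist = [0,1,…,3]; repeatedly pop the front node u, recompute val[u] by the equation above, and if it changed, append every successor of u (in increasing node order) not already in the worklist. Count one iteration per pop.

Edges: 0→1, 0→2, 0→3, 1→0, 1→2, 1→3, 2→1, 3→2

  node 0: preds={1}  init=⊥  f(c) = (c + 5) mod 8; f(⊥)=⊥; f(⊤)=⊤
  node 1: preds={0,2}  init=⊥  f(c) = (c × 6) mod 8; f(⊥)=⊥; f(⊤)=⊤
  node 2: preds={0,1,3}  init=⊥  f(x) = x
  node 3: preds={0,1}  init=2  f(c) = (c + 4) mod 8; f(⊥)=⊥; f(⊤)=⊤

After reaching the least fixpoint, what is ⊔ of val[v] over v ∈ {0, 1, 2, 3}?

⊤

Iteration log — 14 steps:
  step 1. node 0  ⊔preds=⊥  new=⊥  stable
  step 2. node 1  ⊔preds=⊥  new=⊥  stable
  step 3. node 2  ⊔preds=2  new=2  old=⊥  +wl: 1
  step 4. node 3  ⊔preds=⊥  new=2  stable
  step 5. node 1  ⊔preds=2  new=4  old=⊥  +wl: 0,2,3
  step 6. node 0  ⊔preds=4  new=1  old=⊥  +wl: 1
  step 7. node 2  ⊔preds=⊤  new=⊤  old=2  +wl: 
  step 8. node 3  ⊔preds=⊤  new=⊤  old=2  +wl: 2
  step 9. node 1  ⊔preds=⊤  new=⊤  old=4  +wl: 0,3
  step 10. node 2  ⊔preds=⊤  new=⊤  stable
  step 11. node 0  ⊔preds=⊤  new=⊤  old=1  +wl: 1,2
  step 12. node 3  ⊔preds=⊤  new=⊤  stable
  step 13. node 1  ⊔preds=⊤  new=⊤  stable
  step 14. node 2  ⊔preds=⊤  new=⊤  stable

Least fixpoint reached:
  node 0: ⊤
  node 1: ⊤
  node 2: ⊤
  node 3: ⊤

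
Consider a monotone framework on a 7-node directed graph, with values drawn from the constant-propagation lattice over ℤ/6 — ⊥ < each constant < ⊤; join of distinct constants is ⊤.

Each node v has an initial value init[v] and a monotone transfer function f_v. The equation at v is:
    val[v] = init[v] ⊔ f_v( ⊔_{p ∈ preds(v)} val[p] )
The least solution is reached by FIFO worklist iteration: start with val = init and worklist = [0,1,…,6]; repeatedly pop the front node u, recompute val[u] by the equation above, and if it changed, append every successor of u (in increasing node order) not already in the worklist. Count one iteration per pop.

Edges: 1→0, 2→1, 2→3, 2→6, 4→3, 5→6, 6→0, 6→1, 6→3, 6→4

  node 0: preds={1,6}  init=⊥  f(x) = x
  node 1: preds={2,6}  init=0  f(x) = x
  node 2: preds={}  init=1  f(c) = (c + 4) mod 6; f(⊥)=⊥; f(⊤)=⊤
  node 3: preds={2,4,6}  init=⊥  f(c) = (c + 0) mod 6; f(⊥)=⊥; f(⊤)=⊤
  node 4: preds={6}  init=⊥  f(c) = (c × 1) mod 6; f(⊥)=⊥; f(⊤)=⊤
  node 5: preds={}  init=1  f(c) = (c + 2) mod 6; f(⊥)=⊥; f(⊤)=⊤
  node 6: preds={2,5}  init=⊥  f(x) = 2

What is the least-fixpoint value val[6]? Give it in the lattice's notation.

Iteration log — 12 steps:
  step 1. node 0  ⊔preds=0  new=0  old=⊥  +wl: 
  step 2. node 1  ⊔preds=1  new=⊤  old=0  +wl: 0
  step 3. node 2  ⊔preds=⊥  new=1  stable
  step 4. node 3  ⊔preds=1  new=1  old=⊥  +wl: 
  step 5. node 4  ⊔preds=⊥  new=⊥  stable
  step 6. node 5  ⊔preds=⊥  new=1  stable
  step 7. node 6  ⊔preds=1  new=2  old=⊥  +wl: 1,3,4
  step 8. node 0  ⊔preds=⊤  new=⊤  old=0  +wl: 
  step 9. node 1  ⊔preds=⊤  new=⊤  stable
  step 10. node 3  ⊔preds=⊤  new=⊤  old=1  +wl: 
  step 11. node 4  ⊔preds=2  new=2  old=⊥  +wl: 3
  step 12. node 3  ⊔preds=⊤  new=⊤  stable

Least fixpoint reached:
  node 0: ⊤
  node 1: ⊤
  node 2: 1
  node 3: ⊤
  node 4: 2
  node 5: 1
  node 6: 2

2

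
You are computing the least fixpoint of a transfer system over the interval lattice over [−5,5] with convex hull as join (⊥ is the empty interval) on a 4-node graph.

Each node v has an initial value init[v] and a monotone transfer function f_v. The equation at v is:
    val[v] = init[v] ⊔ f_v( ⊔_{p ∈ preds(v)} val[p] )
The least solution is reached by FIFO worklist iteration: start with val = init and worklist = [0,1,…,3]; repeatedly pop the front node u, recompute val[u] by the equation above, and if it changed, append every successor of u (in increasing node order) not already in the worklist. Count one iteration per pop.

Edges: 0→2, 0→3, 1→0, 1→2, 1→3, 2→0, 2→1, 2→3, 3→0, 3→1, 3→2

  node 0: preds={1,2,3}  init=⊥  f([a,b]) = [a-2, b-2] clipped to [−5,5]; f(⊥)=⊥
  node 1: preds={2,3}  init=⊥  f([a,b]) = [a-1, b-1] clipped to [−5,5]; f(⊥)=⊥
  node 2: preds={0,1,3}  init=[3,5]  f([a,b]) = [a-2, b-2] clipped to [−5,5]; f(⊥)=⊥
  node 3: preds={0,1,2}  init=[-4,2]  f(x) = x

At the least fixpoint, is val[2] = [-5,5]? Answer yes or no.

yes

Worklist (7 pops):
  #1 pop 0: in=[-4,5] → [-5,3] (was ⊥); enqueue []
  #2 pop 1: in=[-4,5] → [-5,4] (was ⊥); enqueue [0]
  #3 pop 2: in=[-5,4] → [-5,5] (was [3,5]); enqueue [1]
  #4 pop 3: in=[-5,5] → [-5,5] (was [-4,2]); enqueue [2]
  #5 pop 0: in=[-5,5] → [-5,3] (no change)
  #6 pop 1: in=[-5,5] → [-5,4] (no change)
  #7 pop 2: in=[-5,5] → [-5,5] (no change)

Fixpoint:
  val[0] = [-5,3]
  val[1] = [-5,4]
  val[2] = [-5,5]
  val[3] = [-5,5]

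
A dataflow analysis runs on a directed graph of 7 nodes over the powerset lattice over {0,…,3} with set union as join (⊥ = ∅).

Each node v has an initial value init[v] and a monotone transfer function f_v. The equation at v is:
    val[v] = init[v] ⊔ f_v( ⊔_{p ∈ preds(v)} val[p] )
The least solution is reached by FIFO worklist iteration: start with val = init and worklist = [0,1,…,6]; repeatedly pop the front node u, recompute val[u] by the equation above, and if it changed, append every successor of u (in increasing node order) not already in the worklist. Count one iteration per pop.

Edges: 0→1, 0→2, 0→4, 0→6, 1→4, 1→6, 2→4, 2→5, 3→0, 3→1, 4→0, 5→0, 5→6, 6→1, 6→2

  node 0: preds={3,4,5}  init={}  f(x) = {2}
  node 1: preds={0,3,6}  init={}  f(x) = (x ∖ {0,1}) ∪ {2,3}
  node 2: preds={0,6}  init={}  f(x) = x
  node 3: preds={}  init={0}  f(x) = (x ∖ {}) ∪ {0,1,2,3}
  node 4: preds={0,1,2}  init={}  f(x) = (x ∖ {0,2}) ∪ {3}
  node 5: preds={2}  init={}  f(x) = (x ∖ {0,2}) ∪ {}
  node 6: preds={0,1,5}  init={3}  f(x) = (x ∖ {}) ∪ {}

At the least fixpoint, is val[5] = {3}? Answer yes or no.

yes

Trace (10 dequeues):
  [1] u=0 | in {0} | out {2} | prev {} | push {}
  [2] u=1 | in {0,2,3} | out {2,3} | prev {} | push {}
  [3] u=2 | in {2,3} | out {2,3} | prev {} | push {}
  [4] u=3 | in {} | out {0,1,2,3} | prev {0} | push {0,1}
  [5] u=4 | in {2,3} | out {3} | prev {} | push {}
  [6] u=5 | in {2,3} | out {3} | prev {} | push {}
  [7] u=6 | in {2,3} | out {2,3} | prev {3} | push {2}
  [8] u=0 | in {0,1,2,3} | out {2} | ==
  [9] u=1 | in {0,1,2,3} | out {2,3} | ==
  [10] u=2 | in {2,3} | out {2,3} | ==

Converged values:
  [0] {2}
  [1] {2,3}
  [2] {2,3}
  [3] {0,1,2,3}
  [4] {3}
  [5] {3}
  [6] {2,3}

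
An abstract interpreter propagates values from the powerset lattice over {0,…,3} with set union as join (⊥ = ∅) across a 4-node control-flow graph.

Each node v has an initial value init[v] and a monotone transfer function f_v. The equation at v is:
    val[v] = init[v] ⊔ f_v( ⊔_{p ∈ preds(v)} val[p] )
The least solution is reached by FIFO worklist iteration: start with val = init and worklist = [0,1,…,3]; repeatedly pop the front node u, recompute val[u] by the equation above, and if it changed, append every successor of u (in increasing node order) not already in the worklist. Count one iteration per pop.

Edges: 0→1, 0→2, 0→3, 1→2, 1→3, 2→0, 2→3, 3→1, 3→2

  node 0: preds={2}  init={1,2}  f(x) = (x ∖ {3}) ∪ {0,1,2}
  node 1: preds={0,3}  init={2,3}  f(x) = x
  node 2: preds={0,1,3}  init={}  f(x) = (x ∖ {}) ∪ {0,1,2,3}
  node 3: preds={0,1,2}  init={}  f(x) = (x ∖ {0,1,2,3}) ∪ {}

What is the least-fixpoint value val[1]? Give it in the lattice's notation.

Iteration log — 5 steps:
  step 1. node 0  ⊔preds={}  new={0,1,2}  old={1,2}  +wl: 
  step 2. node 1  ⊔preds={0,1,2}  new={0,1,2,3}  old={2,3}  +wl: 
  step 3. node 2  ⊔preds={0,1,2,3}  new={0,1,2,3}  old={}  +wl: 0
  step 4. node 3  ⊔preds={0,1,2,3}  new={}  stable
  step 5. node 0  ⊔preds={0,1,2,3}  new={0,1,2}  stable

Least fixpoint reached:
  node 0: {0,1,2}
  node 1: {0,1,2,3}
  node 2: {0,1,2,3}
  node 3: {}

{0,1,2,3}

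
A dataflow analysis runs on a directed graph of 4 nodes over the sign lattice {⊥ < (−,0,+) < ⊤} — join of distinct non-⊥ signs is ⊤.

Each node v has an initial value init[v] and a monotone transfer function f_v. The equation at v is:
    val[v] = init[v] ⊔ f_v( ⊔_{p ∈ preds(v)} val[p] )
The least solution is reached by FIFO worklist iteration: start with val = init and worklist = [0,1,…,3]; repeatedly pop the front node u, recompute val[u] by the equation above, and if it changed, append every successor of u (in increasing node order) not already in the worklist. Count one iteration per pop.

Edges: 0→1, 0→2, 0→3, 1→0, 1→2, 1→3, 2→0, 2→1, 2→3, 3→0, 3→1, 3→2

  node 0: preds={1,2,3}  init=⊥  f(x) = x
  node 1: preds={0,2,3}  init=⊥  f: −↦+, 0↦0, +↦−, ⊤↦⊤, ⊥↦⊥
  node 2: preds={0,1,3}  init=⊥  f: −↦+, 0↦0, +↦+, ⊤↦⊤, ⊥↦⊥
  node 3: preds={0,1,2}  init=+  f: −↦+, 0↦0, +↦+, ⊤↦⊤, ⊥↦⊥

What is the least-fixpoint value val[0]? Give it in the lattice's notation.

Worklist (9 pops):
  #1 pop 0: in=+ → + (was ⊥); enqueue []
  #2 pop 1: in=+ → − (was ⊥); enqueue [0]
  #3 pop 2: in=⊤ → ⊤ (was ⊥); enqueue [1]
  #4 pop 3: in=⊤ → ⊤ (was +); enqueue [2]
  #5 pop 0: in=⊤ → ⊤ (was +); enqueue [3]
  #6 pop 1: in=⊤ → ⊤ (was −); enqueue [0]
  #7 pop 2: in=⊤ → ⊤ (no change)
  #8 pop 3: in=⊤ → ⊤ (no change)
  #9 pop 0: in=⊤ → ⊤ (no change)

Fixpoint:
  val[0] = ⊤
  val[1] = ⊤
  val[2] = ⊤
  val[3] = ⊤

⊤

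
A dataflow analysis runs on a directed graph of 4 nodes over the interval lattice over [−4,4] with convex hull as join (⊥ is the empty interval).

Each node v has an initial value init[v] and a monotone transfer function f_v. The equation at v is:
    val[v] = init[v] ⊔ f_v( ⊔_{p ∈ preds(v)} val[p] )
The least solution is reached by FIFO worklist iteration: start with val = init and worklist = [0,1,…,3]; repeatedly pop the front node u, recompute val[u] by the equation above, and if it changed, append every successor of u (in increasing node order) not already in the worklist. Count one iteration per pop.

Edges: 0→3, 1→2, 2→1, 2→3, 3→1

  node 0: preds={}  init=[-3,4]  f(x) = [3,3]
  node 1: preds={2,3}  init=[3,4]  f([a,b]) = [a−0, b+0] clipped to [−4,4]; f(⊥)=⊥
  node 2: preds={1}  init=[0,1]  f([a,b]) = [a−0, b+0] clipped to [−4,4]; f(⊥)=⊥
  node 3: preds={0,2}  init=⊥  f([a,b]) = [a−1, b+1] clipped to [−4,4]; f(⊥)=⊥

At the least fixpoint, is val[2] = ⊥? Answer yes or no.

Iteration log — 8 steps:
  step 1. node 0  ⊔preds=⊥  new=[-3,4]  stable
  step 2. node 1  ⊔preds=[0,1]  new=[0,4]  old=[3,4]  +wl: 
  step 3. node 2  ⊔preds=[0,4]  new=[0,4]  old=[0,1]  +wl: 1
  step 4. node 3  ⊔preds=[-3,4]  new=[-4,4]  old=⊥  +wl: 
  step 5. node 1  ⊔preds=[-4,4]  new=[-4,4]  old=[0,4]  +wl: 2
  step 6. node 2  ⊔preds=[-4,4]  new=[-4,4]  old=[0,4]  +wl: 1,3
  step 7. node 1  ⊔preds=[-4,4]  new=[-4,4]  stable
  step 8. node 3  ⊔preds=[-4,4]  new=[-4,4]  stable

Least fixpoint reached:
  node 0: [-3,4]
  node 1: [-4,4]
  node 2: [-4,4]
  node 3: [-4,4]

no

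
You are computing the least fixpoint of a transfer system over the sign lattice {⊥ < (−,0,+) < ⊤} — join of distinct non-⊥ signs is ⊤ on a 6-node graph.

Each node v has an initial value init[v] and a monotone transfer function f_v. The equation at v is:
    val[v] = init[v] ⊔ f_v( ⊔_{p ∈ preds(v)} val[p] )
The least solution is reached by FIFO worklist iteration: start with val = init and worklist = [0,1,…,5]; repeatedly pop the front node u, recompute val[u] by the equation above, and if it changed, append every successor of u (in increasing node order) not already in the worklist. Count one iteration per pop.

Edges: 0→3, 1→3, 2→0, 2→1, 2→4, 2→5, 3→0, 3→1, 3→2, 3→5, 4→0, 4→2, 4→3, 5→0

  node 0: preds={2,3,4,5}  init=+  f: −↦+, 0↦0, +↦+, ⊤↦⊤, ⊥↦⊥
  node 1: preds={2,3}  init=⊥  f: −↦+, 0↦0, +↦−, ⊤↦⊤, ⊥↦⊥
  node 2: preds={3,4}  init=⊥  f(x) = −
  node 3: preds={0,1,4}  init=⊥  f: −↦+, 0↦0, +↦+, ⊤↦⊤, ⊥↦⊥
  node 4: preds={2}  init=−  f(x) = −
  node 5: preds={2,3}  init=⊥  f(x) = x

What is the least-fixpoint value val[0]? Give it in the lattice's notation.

Worklist (10 pops):
  #1 pop 0: in=− → + (no change)
  #2 pop 1: in=⊥ → ⊥ (no change)
  #3 pop 2: in=− → − (was ⊥); enqueue [0,1]
  #4 pop 3: in=⊤ → ⊤ (was ⊥); enqueue [2]
  #5 pop 4: in=− → − (no change)
  #6 pop 5: in=⊤ → ⊤ (was ⊥); enqueue []
  #7 pop 0: in=⊤ → ⊤ (was +); enqueue [3]
  #8 pop 1: in=⊤ → ⊤ (was ⊥); enqueue []
  #9 pop 2: in=⊤ → − (no change)
  #10 pop 3: in=⊤ → ⊤ (no change)

Fixpoint:
  val[0] = ⊤
  val[1] = ⊤
  val[2] = −
  val[3] = ⊤
  val[4] = −
  val[5] = ⊤

⊤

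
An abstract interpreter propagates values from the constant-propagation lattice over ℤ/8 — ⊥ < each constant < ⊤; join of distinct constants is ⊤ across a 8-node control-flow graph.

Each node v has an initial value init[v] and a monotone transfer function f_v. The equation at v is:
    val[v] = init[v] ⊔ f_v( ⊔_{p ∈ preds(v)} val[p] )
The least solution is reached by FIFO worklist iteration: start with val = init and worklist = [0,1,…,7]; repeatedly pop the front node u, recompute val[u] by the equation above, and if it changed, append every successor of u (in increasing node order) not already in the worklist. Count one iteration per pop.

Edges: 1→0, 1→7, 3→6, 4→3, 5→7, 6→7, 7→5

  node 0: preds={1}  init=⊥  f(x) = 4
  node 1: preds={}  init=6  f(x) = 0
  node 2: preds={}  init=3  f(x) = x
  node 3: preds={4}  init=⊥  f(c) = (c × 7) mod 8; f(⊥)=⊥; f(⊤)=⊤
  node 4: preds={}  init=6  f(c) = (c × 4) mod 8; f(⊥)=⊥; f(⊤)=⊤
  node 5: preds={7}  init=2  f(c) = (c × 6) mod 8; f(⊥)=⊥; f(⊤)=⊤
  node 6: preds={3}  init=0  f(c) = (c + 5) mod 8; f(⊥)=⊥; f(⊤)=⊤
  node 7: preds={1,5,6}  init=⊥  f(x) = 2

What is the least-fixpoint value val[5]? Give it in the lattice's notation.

⊤

Trace (11 dequeues):
  [1] u=0 | in 6 | out 4 | prev ⊥ | push {}
  [2] u=1 | in ⊥ | out ⊤ | prev 6 | push {0}
  [3] u=2 | in ⊥ | out 3 | ==
  [4] u=3 | in 6 | out 2 | prev ⊥ | push {}
  [5] u=4 | in ⊥ | out 6 | ==
  [6] u=5 | in ⊥ | out 2 | ==
  [7] u=6 | in 2 | out ⊤ | prev 0 | push {}
  [8] u=7 | in ⊤ | out 2 | prev ⊥ | push {5}
  [9] u=0 | in ⊤ | out 4 | ==
  [10] u=5 | in 2 | out ⊤ | prev 2 | push {7}
  [11] u=7 | in ⊤ | out 2 | ==

Converged values:
  [0] 4
  [1] ⊤
  [2] 3
  [3] 2
  [4] 6
  [5] ⊤
  [6] ⊤
  [7] 2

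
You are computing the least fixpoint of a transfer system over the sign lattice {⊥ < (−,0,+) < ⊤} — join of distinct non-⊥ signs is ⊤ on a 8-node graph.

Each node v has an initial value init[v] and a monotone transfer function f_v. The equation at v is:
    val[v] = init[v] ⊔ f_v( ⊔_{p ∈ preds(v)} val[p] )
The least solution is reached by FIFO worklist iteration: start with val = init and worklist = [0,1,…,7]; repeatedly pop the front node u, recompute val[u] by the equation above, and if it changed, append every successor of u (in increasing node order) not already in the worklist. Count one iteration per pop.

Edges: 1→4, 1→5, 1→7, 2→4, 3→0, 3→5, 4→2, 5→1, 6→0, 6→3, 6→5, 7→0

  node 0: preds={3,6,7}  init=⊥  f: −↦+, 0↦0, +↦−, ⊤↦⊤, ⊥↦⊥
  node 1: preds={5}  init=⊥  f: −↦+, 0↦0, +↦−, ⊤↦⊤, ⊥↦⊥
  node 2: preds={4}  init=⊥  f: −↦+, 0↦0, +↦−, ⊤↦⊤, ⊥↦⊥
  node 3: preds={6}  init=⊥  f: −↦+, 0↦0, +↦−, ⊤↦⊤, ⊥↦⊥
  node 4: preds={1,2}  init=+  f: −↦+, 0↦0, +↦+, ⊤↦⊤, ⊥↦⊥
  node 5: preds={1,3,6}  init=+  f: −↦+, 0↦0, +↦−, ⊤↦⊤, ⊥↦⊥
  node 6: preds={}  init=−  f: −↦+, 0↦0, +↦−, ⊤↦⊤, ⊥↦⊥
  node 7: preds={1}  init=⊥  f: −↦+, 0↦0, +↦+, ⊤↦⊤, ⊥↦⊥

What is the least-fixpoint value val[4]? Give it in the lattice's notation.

Worklist (16 pops):
  #1 pop 0: in=− → + (was ⊥); enqueue []
  #2 pop 1: in=+ → − (was ⊥); enqueue []
  #3 pop 2: in=+ → − (was ⊥); enqueue []
  #4 pop 3: in=− → + (was ⊥); enqueue [0]
  #5 pop 4: in=− → + (no change)
  #6 pop 5: in=⊤ → ⊤ (was +); enqueue [1]
  #7 pop 6: in=⊥ → − (no change)
  #8 pop 7: in=− → + (was ⊥); enqueue []
  #9 pop 0: in=⊤ → ⊤ (was +); enqueue []
  #10 pop 1: in=⊤ → ⊤ (was −); enqueue [4,5,7]
  #11 pop 4: in=⊤ → ⊤ (was +); enqueue [2]
  #12 pop 5: in=⊤ → ⊤ (no change)
  #13 pop 7: in=⊤ → ⊤ (was +); enqueue [0]
  #14 pop 2: in=⊤ → ⊤ (was −); enqueue [4]
  #15 pop 0: in=⊤ → ⊤ (no change)
  #16 pop 4: in=⊤ → ⊤ (no change)

Fixpoint:
  val[0] = ⊤
  val[1] = ⊤
  val[2] = ⊤
  val[3] = +
  val[4] = ⊤
  val[5] = ⊤
  val[6] = −
  val[7] = ⊤

⊤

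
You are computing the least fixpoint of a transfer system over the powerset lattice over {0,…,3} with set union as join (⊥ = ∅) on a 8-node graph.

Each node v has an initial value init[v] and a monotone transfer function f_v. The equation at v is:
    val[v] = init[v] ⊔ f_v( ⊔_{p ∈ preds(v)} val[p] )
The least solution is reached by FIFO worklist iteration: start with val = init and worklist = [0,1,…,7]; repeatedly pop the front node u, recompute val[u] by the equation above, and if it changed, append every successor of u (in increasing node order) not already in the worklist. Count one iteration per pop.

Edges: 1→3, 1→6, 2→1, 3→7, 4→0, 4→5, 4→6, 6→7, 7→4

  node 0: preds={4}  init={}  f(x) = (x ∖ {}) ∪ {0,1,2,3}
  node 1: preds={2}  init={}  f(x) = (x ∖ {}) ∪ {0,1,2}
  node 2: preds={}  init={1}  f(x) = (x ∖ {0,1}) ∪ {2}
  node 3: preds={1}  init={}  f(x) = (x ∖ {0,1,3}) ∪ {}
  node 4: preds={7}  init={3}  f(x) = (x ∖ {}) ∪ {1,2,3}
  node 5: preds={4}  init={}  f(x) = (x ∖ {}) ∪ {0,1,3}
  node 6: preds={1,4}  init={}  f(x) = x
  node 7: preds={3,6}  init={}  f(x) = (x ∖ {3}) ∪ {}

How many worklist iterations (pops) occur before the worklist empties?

Worklist (14 pops):
  #1 pop 0: in={3} → {0,1,2,3} (was {}); enqueue []
  #2 pop 1: in={1} → {0,1,2} (was {}); enqueue []
  #3 pop 2: in={} → {1,2} (was {1}); enqueue [1]
  #4 pop 3: in={0,1,2} → {2} (was {}); enqueue []
  #5 pop 4: in={} → {1,2,3} (was {3}); enqueue [0]
  #6 pop 5: in={1,2,3} → {0,1,2,3} (was {}); enqueue []
  #7 pop 6: in={0,1,2,3} → {0,1,2,3} (was {}); enqueue []
  #8 pop 7: in={0,1,2,3} → {0,1,2} (was {}); enqueue [4]
  #9 pop 1: in={1,2} → {0,1,2} (no change)
  #10 pop 0: in={1,2,3} → {0,1,2,3} (no change)
  #11 pop 4: in={0,1,2} → {0,1,2,3} (was {1,2,3}); enqueue [0,5,6]
  #12 pop 0: in={0,1,2,3} → {0,1,2,3} (no change)
  #13 pop 5: in={0,1,2,3} → {0,1,2,3} (no change)
  #14 pop 6: in={0,1,2,3} → {0,1,2,3} (no change)

Fixpoint:
  val[0] = {0,1,2,3}
  val[1] = {0,1,2}
  val[2] = {1,2}
  val[3] = {2}
  val[4] = {0,1,2,3}
  val[5] = {0,1,2,3}
  val[6] = {0,1,2,3}
  val[7] = {0,1,2}

14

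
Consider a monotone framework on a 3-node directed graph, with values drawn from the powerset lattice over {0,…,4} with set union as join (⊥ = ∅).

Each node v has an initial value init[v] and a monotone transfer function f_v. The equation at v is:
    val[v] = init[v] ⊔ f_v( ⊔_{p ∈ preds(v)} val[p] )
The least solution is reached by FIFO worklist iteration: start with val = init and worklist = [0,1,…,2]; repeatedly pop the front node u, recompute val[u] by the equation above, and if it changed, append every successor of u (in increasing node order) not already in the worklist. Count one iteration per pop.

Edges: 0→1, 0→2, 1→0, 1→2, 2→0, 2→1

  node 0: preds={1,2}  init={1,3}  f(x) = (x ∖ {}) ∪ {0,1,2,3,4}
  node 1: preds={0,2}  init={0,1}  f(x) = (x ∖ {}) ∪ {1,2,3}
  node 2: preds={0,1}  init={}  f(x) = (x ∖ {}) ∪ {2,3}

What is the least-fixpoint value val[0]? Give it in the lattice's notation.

{0,1,2,3,4}

Worklist (5 pops):
  #1 pop 0: in={0,1} → {0,1,2,3,4} (was {1,3}); enqueue []
  #2 pop 1: in={0,1,2,3,4} → {0,1,2,3,4} (was {0,1}); enqueue [0]
  #3 pop 2: in={0,1,2,3,4} → {0,1,2,3,4} (was {}); enqueue [1]
  #4 pop 0: in={0,1,2,3,4} → {0,1,2,3,4} (no change)
  #5 pop 1: in={0,1,2,3,4} → {0,1,2,3,4} (no change)

Fixpoint:
  val[0] = {0,1,2,3,4}
  val[1] = {0,1,2,3,4}
  val[2] = {0,1,2,3,4}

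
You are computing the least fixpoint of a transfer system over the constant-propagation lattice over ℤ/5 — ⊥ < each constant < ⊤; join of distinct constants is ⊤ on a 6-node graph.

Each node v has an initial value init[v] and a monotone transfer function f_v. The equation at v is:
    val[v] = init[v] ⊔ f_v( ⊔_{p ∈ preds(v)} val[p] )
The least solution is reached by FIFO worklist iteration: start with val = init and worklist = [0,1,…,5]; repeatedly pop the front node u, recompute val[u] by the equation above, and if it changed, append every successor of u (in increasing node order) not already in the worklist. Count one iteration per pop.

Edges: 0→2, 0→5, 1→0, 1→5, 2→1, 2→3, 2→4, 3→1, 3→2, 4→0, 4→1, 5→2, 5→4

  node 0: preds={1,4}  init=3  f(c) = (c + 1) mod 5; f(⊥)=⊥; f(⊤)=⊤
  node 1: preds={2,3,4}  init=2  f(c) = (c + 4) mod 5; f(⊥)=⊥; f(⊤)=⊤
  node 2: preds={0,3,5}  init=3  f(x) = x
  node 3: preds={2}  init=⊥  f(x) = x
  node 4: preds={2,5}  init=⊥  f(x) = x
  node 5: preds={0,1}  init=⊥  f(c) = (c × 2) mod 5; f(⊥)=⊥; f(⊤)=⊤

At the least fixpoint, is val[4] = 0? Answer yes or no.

Trace (16 dequeues):
  [1] u=0 | in 2 | out 3 | ==
  [2] u=1 | in 3 | out 2 | ==
  [3] u=2 | in 3 | out 3 | ==
  [4] u=3 | in 3 | out 3 | prev ⊥ | push {1,2}
  [5] u=4 | in 3 | out 3 | prev ⊥ | push {0}
  [6] u=5 | in ⊤ | out ⊤ | prev ⊥ | push {4}
  [7] u=1 | in 3 | out 2 | ==
  [8] u=2 | in ⊤ | out ⊤ | prev 3 | push {1,3}
  [9] u=0 | in ⊤ | out ⊤ | prev 3 | push {2,5}
  [10] u=4 | in ⊤ | out ⊤ | prev 3 | push {0}
  [11] u=1 | in ⊤ | out ⊤ | prev 2 | push {}
  [12] u=3 | in ⊤ | out ⊤ | prev 3 | push {1}
  [13] u=2 | in ⊤ | out ⊤ | ==
  [14] u=5 | in ⊤ | out ⊤ | ==
  [15] u=0 | in ⊤ | out ⊤ | ==
  [16] u=1 | in ⊤ | out ⊤ | ==

Converged values:
  [0] ⊤
  [1] ⊤
  [2] ⊤
  [3] ⊤
  [4] ⊤
  [5] ⊤

no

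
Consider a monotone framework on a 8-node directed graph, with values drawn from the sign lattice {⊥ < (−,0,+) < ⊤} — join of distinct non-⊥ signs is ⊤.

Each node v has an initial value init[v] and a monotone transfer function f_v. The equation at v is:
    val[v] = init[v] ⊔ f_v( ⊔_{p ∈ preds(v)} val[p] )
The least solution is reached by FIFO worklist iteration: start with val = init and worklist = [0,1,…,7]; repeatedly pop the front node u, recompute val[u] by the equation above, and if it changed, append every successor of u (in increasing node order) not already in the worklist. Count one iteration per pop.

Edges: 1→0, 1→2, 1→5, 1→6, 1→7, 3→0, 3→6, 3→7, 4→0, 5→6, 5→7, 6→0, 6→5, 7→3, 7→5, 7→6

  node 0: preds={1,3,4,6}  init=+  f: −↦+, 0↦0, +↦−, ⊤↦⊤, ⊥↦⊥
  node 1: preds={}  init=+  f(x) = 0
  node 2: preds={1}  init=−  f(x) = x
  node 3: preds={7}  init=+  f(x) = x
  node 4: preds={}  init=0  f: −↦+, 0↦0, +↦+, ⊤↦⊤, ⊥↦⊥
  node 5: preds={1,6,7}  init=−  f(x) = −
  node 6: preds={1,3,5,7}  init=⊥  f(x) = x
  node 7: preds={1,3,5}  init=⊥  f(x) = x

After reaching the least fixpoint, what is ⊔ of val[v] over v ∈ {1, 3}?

Worklist (14 pops):
  #1 pop 0: in=⊤ → ⊤ (was +); enqueue []
  #2 pop 1: in=⊥ → ⊤ (was +); enqueue [0]
  #3 pop 2: in=⊤ → ⊤ (was −); enqueue []
  #4 pop 3: in=⊥ → + (no change)
  #5 pop 4: in=⊥ → 0 (no change)
  #6 pop 5: in=⊤ → − (no change)
  #7 pop 6: in=⊤ → ⊤ (was ⊥); enqueue [5]
  #8 pop 7: in=⊤ → ⊤ (was ⊥); enqueue [3,6]
  #9 pop 0: in=⊤ → ⊤ (no change)
  #10 pop 5: in=⊤ → − (no change)
  #11 pop 3: in=⊤ → ⊤ (was +); enqueue [0,7]
  #12 pop 6: in=⊤ → ⊤ (no change)
  #13 pop 0: in=⊤ → ⊤ (no change)
  #14 pop 7: in=⊤ → ⊤ (no change)

Fixpoint:
  val[0] = ⊤
  val[1] = ⊤
  val[2] = ⊤
  val[3] = ⊤
  val[4] = 0
  val[5] = −
  val[6] = ⊤
  val[7] = ⊤

⊤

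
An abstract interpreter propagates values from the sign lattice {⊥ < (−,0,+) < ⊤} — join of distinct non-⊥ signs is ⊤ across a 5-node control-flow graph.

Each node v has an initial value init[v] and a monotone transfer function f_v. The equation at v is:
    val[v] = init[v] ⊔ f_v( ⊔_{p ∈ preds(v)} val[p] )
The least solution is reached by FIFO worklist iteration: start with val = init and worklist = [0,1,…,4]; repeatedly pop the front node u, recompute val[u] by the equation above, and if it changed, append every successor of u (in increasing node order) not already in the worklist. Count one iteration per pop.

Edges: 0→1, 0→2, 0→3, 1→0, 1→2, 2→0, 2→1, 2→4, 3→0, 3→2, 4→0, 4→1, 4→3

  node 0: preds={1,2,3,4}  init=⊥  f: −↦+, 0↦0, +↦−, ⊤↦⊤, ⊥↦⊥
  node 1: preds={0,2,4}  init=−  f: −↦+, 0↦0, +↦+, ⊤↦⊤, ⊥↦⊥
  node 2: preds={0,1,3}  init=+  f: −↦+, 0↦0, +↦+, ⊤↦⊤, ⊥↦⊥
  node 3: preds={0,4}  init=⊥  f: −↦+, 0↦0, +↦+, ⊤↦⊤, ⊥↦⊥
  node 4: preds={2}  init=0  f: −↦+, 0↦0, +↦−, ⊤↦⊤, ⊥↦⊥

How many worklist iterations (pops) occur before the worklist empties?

9

Trace (9 dequeues):
  [1] u=0 | in ⊤ | out ⊤ | prev ⊥ | push {}
  [2] u=1 | in ⊤ | out ⊤ | prev − | push {0}
  [3] u=2 | in ⊤ | out ⊤ | prev + | push {1}
  [4] u=3 | in ⊤ | out ⊤ | prev ⊥ | push {2}
  [5] u=4 | in ⊤ | out ⊤ | prev 0 | push {3}
  [6] u=0 | in ⊤ | out ⊤ | ==
  [7] u=1 | in ⊤ | out ⊤ | ==
  [8] u=2 | in ⊤ | out ⊤ | ==
  [9] u=3 | in ⊤ | out ⊤ | ==

Converged values:
  [0] ⊤
  [1] ⊤
  [2] ⊤
  [3] ⊤
  [4] ⊤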